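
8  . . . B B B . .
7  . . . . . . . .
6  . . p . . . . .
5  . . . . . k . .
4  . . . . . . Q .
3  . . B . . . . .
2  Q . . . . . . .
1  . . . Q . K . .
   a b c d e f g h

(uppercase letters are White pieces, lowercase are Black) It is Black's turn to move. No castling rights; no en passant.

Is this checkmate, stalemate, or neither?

checkmate

Black to move; black king on f5.
In check: yes, from the white queen on g4.
King squares — e4: attacked by Qg4; f4: attacked by Qg4; g4: attacked by Qd1; e5: attacked by Bc3; g5: attacked by Qg4; e6: attacked by Qa2; f6: attacked by Bc3; g6: attacked by Qg4.
Legal moves for Black: none.
In check with no legal moves → checkmate.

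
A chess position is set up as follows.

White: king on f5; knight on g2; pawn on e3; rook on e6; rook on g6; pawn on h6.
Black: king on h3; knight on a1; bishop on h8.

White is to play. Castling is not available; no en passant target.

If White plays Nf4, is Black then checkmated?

After Nf4: black king on h3; in check: yes, from the white knight on f4.
Black has 2 legal replies: Kh4, Kh2.
In check but a legal move exists → not checkmate.

no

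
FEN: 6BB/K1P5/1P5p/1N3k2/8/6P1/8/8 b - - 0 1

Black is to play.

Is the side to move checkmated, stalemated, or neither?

neither

Black to move; black king on f5.
In check: no.
Legal moves for Black: Kg6, Kg5, Kg4, Ke4, h5.
Black has 5 legal moves and is not in check → neither.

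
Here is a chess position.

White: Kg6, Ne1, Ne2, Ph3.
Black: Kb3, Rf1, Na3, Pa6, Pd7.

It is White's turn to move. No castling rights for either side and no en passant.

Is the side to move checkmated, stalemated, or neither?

neither

White to move; white king on g6.
In check: no.
Legal moves for White: Kh7, Kg7, Kh6, Kh5, Kg5, Nf4, Nd4+, Ng3, Nc3, Ng1, Nc1+, Nf3, Nd3, Ng2, Nc2, h4.
White has 16 legal moves and is not in check → neither.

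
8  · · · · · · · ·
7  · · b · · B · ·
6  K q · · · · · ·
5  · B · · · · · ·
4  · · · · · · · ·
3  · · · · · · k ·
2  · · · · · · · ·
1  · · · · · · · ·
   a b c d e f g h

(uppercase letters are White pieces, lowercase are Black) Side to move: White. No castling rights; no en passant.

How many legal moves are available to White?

White to move; king on a6.
In check: yes, from the black queen on b6.
Legal moves: none.
Count: 0.

0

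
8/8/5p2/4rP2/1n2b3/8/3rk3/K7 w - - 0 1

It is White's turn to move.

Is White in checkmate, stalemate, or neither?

stalemate

White to move; white king on a1.
In check: no.
King squares — b1: attacked by Be4; a2: attacked by Rd2; b2: attacked by Rd2.
Legal moves for White: none.
Not in check and no legal moves → stalemate.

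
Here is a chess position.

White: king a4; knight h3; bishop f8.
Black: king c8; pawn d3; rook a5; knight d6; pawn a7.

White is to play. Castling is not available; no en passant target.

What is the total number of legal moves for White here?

White to move; king on a4.
In check: yes, from the black rook on a5.
Legal moves: Kxa5, Kb4, Kb3.
Count: 3.

3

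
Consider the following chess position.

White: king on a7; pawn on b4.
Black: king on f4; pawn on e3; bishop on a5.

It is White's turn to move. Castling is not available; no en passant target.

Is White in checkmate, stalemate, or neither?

White to move; white king on a7.
In check: no.
Legal moves for White: Kb8, Ka8, Kb7, Ka6, bxa5, b5.
White has 6 legal moves and is not in check → neither.

neither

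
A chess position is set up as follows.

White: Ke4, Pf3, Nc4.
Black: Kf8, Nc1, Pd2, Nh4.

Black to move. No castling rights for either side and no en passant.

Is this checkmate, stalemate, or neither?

neither

Black to move; black king on f8.
In check: no.
Legal moves for Black: Kg8, Ke8, Kg7, Kf7, Ke7, Ng6, Nf5, Nxf3, Ng2, Nd3, Nb3, Ne2, Na2, d1=Q, d1=R, d1=B, d1=N.
Black has 17 legal moves and is not in check → neither.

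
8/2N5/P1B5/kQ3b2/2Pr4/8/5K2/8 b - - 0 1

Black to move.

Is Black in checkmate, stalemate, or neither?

Black to move; black king on a5.
In check: yes, from the white queen on b5.
King squares — a4: attacked by Qb5; b4: attacked by Qb5; b5: attacked by Pc4; a6: attacked by Qb5; b6: attacked by Qb5.
Legal moves for Black: none.
In check with no legal moves → checkmate.

checkmate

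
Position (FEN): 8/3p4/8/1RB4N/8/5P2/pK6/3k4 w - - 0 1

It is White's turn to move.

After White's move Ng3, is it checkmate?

After Ng3: black king on d1; in check: no.
Black is not in check, so this cannot be checkmate.

no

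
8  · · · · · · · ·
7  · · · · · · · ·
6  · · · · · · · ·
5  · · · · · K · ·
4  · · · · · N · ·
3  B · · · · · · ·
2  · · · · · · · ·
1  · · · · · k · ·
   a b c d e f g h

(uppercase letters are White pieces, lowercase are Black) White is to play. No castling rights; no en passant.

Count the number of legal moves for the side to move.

White to move; king on f5.
In check: no.
Legal moves: Kg6, Kf6, Ke6, Kg5, Ke5, Kg4, Ke4, Ng6, Ne6, Nh5, Nd5, Nh3, Nd3, Ng2, Ne2, Bf8, Be7, Bd6, Bc5, Bb4, Bb2, Bc1.
Count: 22.

22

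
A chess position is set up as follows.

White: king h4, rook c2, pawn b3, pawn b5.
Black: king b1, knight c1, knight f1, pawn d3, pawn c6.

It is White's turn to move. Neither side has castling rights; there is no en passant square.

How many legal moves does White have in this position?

19

White to move; king on h4.
In check: no.
Legal moves: Kh5, Kg5, Kg4, Kh3, Rxc6, Rc5, Rc4, Rc3, Rh2, Rg2, Rf2, Re2, Rd2, Rb2+, Ra2, Rxc1+, bxc6, b6, b4.
Count: 19.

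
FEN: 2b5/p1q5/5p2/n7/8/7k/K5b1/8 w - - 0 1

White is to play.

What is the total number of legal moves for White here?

White to move; king on a2.
In check: no.
Legal moves: Ka3, Kb2, Kb1, Ka1.
Count: 4.

4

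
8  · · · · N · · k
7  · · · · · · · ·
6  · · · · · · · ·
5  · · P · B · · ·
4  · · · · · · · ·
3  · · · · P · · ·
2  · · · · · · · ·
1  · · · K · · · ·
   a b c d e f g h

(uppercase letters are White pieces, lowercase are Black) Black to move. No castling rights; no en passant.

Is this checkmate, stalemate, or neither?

Black to move; black king on h8.
In check: yes, from the white bishop on e5.
Legal moves for Black: Kg8, Kh7.
Black is in check but has 2 legal moves → neither.

neither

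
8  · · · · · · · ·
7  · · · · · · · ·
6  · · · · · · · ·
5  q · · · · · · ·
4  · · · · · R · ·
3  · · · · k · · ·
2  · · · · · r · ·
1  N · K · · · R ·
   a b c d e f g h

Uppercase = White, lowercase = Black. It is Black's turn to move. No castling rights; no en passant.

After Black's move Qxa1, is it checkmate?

yes

After Qxa1: white king on c1; in check: yes, from the black queen on a1.
King squares — b1: attacked by Qa1; d1: attacked by Qa1; b2: attacked by Qa1; c2: attacked by Rf2; d2: attacked by Rf2.
White has no legal moves → checkmate.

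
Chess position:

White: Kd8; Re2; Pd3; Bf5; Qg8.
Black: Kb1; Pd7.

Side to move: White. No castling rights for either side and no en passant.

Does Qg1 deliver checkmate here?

yes

After Qg1: black king on b1; in check: yes, from the white queen on g1.
King squares — a1: attacked by Qg1; c1: attacked by Qg1; a2: attacked by Re2; b2: attacked by Re2; c2: attacked by Re2.
Black has no legal moves → checkmate.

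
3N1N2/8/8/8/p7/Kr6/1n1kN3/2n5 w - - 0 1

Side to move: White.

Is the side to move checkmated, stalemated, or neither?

checkmate

White to move; white king on a3.
In check: yes, from the black rook on b3.
King squares — a2: attacked by Nc1; b2: attacked by Rb3; b3: attacked by Nc1; a4: attacked by Nb2; b4: attacked by Rb3.
Legal moves for White: none.
In check with no legal moves → checkmate.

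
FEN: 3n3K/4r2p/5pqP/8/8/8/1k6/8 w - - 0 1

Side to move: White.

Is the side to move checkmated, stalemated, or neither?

stalemate

White to move; white king on h8.
In check: no.
King squares — g7: attacked by Qg6; h7: attacked by Qg6; g8: attacked by Qg6.
Legal moves for White: none.
Not in check and no legal moves → stalemate.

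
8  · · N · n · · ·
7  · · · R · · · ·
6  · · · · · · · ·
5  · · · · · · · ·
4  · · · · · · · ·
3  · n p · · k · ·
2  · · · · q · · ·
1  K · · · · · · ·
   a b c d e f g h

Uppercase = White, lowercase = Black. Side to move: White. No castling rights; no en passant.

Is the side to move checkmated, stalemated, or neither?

White to move; white king on a1.
In check: yes, from the black knight on b3.
King squares — b1: available; a2: attacked by Qe2; b2: attacked by Qe2.
Legal moves for White: Kb1.
White is in check but has 1 legal move → neither.

neither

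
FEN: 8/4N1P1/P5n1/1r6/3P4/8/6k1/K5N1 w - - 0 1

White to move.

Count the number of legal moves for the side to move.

White to move; king on a1.
In check: no.
Legal moves: Ng8, Nc8, Nxg6, Nc6, Nf5, Nd5, Nh3, Nf3, Ne2, Ka2, g8=Q, g8=R, g8=B, g8=N, a7, d5.
Count: 16.

16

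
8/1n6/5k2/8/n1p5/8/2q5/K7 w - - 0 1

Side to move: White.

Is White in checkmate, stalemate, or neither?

stalemate

White to move; white king on a1.
In check: no.
King squares — b1: attacked by Qc2; a2: attacked by Qc2; b2: attacked by Qc2.
Legal moves for White: none.
Not in check and no legal moves → stalemate.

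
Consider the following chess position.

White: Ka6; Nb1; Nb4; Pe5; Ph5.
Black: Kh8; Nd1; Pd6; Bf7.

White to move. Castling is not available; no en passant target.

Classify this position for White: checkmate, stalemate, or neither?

neither

White to move; white king on a6.
In check: no.
Legal moves for White: Kb7, Ka7, Kb6, Kb5, Ka5, Nc6, Nd5, Nd3, Nc2, Na2, Nc3, Na3, Nd2, exd6, h6, e6.
White has 16 legal moves and is not in check → neither.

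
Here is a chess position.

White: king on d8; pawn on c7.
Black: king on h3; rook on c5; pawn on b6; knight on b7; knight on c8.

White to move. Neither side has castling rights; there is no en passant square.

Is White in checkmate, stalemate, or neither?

neither

White to move; white king on d8.
In check: yes, from the black knight on b7.
King squares — c7: own pawn; d7: available; e7: attacked by Nc8; c8: available; e8: available.
Legal moves for White: Ke8, Kxc8, Kd7.
White is in check but has 3 legal moves → neither.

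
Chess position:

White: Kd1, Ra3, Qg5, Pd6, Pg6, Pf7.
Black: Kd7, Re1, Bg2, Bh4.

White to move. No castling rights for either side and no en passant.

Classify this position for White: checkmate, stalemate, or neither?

White to move; white king on d1.
In check: yes, from the black rook on e1.
Legal moves for White: Kd2, Kc2.
White is in check but has 2 legal moves → neither.

neither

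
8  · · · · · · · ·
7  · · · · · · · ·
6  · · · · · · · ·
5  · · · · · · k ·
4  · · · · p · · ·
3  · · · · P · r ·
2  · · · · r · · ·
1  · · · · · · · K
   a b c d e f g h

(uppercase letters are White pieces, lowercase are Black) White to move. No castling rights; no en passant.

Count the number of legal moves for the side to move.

0

White to move; king on h1.
In check: no.
Legal moves: none.
Count: 0.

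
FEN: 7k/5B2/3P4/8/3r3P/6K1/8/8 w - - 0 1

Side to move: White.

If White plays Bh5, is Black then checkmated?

After Bh5: black king on h8; in check: no.
Black is not in check, so this cannot be checkmate.

no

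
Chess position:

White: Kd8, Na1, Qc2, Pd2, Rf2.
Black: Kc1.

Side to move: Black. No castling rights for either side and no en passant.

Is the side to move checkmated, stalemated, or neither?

Black to move; black king on c1.
In check: yes, from the white queen on c2.
King squares — b1: attacked by Qc2; d1: attacked by Qc2; b2: attacked by Qc2; c2: attacked by Na1; d2: attacked by Qc2.
Legal moves for Black: none.
In check with no legal moves → checkmate.

checkmate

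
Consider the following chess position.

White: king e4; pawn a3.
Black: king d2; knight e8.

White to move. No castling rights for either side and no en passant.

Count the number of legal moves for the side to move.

White to move; king on e4.
In check: no.
Legal moves: Kf5, Ke5, Kd5, Kf4, Kd4, Kf3, a4.
Count: 7.

7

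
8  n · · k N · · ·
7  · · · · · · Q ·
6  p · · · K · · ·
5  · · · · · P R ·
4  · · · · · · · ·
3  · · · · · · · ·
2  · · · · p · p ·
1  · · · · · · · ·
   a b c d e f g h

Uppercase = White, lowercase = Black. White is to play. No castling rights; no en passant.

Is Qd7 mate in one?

yes

After Qd7: black king on d8; in check: yes, from the white queen on d7.
King squares — c7: attacked by Qd7; d7: attacked by Ke6; e7: attacked by Ke6; c8: attacked by Qd7; e8: attacked by Qd7.
Black has no legal moves → checkmate.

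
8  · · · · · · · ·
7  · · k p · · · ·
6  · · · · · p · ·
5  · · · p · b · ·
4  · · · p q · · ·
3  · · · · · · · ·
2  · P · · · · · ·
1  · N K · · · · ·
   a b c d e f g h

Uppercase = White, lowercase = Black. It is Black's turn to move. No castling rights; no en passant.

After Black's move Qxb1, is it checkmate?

After Qxb1: white king on c1; in check: yes, from the black queen on b1.
White has 1 legal reply: Kd2.
In check but a legal move exists → not checkmate.

no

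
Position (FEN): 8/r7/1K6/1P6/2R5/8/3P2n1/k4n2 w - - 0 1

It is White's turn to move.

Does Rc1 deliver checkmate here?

no

After Rc1: black king on a1; in check: yes, from the white rook on c1.
Black has 2 legal replies: Kb2, Ka2.
In check but a legal move exists → not checkmate.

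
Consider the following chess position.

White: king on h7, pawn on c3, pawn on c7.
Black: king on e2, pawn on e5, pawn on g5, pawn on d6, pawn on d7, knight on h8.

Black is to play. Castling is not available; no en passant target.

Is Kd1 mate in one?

no

After Kd1: white king on h7; in check: no.
White is not in check, so this cannot be checkmate.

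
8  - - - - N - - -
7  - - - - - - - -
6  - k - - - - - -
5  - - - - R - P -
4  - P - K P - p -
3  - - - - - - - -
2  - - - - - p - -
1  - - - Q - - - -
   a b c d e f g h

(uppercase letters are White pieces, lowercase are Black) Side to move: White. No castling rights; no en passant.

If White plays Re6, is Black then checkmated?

After Re6: black king on b6; in check: yes, from the white rook on e6.
Black has 3 legal replies: Kb7, Ka7, Kb5.
In check but a legal move exists → not checkmate.

no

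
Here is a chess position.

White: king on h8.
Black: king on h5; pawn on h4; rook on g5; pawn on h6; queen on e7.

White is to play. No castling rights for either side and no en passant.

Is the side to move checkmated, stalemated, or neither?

White to move; white king on h8.
In check: no.
King squares — g7: attacked by Rg5; h7: attacked by Qe7; g8: attacked by Rg5.
Legal moves for White: none.
Not in check and no legal moves → stalemate.

stalemate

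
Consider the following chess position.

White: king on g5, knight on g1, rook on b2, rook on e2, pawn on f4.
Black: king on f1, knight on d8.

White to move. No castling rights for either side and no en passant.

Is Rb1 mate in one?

yes

After Rb1: black king on f1; in check: yes, from the white rook on b1.
King squares — e1: attacked by Rb1; g1: attacked by Rb1; e2: attacked by Ng1; f2: attacked by Re2; g2: attacked by Re2.
Black has no legal moves → checkmate.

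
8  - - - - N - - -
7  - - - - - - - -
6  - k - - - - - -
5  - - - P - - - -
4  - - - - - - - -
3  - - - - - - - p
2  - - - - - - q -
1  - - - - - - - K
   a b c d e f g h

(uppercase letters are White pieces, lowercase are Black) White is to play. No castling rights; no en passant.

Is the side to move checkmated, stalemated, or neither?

checkmate

White to move; white king on h1.
In check: yes, from the black queen on g2.
King squares — g1: attacked by Qg2; g2: attacked by Ph3; h2: attacked by Qg2.
Legal moves for White: none.
In check with no legal moves → checkmate.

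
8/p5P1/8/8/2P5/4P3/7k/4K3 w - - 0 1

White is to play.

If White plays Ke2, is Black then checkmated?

no

After Ke2: black king on h2; in check: no.
Black is not in check, so this cannot be checkmate.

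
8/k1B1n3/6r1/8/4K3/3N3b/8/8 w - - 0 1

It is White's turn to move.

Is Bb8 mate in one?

After Bb8: black king on a7; in check: yes, from the white bishop on b8.
Black has 5 legal replies: Kxb8, Ka8, Kb7, Kb6, Ka6.
In check but a legal move exists → not checkmate.

no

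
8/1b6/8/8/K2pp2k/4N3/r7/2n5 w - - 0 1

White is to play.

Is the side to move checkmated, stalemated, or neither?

White to move; white king on a4.
In check: yes, from the black rook on a2.
Legal moves for White: Kb5, Kb4.
White is in check but has 2 legal moves → neither.

neither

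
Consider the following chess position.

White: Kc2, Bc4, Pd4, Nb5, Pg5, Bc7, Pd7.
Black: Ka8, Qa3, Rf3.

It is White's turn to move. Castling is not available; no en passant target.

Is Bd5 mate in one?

yes

After Bd5: black king on a8; in check: yes, from the white bishop on d5.
King squares — a7: attacked by Nb5; b7: attacked by Bd5; b8: attacked by Bc7.
Black has no legal moves → checkmate.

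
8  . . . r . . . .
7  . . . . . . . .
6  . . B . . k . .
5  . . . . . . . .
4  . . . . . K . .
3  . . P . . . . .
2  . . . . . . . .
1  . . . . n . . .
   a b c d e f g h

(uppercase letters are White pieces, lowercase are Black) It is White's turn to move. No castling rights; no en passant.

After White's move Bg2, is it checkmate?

no

After Bg2: black king on f6; in check: no.
Black is not in check, so this cannot be checkmate.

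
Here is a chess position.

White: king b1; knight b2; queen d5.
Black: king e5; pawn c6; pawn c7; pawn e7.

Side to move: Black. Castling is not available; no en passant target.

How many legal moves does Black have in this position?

4

Black to move; king on e5.
In check: yes, from the white queen on d5.
Legal moves: Kf6, Kxd5, Kf4, cxd5.
Count: 4.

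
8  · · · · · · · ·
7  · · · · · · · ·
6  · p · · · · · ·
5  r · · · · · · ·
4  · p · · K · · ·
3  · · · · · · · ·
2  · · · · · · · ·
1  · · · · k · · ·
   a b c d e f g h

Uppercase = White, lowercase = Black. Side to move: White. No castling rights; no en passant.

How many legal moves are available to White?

White to move; king on e4.
In check: no.
Legal moves: Kf4, Kd4, Kf3, Ke3, Kd3.
Count: 5.

5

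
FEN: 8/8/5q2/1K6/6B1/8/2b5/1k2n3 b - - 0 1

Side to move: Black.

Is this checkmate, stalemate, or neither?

Black to move; black king on b1.
In check: no.
Legal moves for Black include: Qh8, Qf8, Qd8, Qg7, Qf7, Qe7, Qh6, Qg6, Qe6, Qd6, Qc6+, Qb6+, Qa6+, Qg5+, Qf5+, Qe5+, Qh4, Qf4, ... (list truncated; more exist).
Black has legal moves and is not in check → neither.

neither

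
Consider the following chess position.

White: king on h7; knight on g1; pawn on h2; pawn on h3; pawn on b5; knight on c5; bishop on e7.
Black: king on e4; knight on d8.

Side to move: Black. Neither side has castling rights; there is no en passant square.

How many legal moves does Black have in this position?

6

Black to move; king on e4.
In check: yes, from the white knight on c5.
Legal moves: Kf5, Ke5, Kd5, Kf4, Kd4, Ke3.
Count: 6.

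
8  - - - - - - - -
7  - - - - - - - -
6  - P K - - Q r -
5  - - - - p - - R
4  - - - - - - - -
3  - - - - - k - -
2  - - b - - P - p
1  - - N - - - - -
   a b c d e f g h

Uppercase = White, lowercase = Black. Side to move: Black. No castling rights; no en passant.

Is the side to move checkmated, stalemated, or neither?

neither

Black to move; black king on f3.
In check: yes, from the white queen on f6.
Legal moves for Black: Kg4, Ke4, Kg2, Rxf6+, Bf5.
Black is in check but has 5 legal moves → neither.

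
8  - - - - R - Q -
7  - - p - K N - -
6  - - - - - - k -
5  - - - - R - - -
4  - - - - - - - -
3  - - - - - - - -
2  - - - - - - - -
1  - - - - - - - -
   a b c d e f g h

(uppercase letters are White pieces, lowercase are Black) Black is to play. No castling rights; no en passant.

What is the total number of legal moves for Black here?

0

Black to move; king on g6.
In check: yes, from the white queen on g8.
Legal moves: none.
Count: 0.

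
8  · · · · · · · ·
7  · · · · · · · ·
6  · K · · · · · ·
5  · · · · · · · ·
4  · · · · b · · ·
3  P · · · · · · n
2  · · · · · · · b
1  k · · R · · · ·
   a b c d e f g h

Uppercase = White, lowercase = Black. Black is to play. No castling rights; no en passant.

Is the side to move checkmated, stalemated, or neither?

Black to move; black king on a1.
In check: yes, from the white rook on d1.
Legal moves for Black: Kb2, Ka2, Bb1.
Black is in check but has 3 legal moves → neither.

neither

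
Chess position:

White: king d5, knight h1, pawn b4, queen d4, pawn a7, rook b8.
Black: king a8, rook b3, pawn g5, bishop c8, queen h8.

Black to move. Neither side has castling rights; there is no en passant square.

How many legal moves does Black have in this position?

0

Black to move; king on a8.
In check: yes, from the white rook on b8.
Legal moves: none.
Count: 0.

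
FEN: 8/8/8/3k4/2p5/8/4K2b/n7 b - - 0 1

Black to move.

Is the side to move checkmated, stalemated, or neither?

Black to move; black king on d5.
In check: no.
Legal moves for Black: Ke6, Kd6, Kc6, Ke5, Kc5, Ke4, Kd4, Bb8, Bc7, Bd6, Be5, Bf4, Bg3, Bg1, Nb3, Nc2, c3.
Black has 17 legal moves and is not in check → neither.

neither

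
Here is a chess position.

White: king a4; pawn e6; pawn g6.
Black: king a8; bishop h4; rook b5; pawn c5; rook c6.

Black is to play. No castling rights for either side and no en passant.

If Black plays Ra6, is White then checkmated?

no

After Ra6: white king on a4; in check: yes, from the black rook on a6.
White has 1 legal reply: Kxb5.
In check but a legal move exists → not checkmate.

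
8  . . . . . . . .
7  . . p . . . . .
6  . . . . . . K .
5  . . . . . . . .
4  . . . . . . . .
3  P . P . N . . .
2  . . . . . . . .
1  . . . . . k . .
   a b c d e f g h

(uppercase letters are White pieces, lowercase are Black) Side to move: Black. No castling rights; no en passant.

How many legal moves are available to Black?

Black to move; king on f1.
In check: yes, from the white knight on e3.
Legal moves: Kf2, Ke2, Kg1, Ke1.
Count: 4.

4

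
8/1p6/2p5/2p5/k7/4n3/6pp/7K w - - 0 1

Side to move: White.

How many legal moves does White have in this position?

White to move; king on h1.
In check: yes, from the black pawn on g2.
Legal moves: Kxh2.
Count: 1.

1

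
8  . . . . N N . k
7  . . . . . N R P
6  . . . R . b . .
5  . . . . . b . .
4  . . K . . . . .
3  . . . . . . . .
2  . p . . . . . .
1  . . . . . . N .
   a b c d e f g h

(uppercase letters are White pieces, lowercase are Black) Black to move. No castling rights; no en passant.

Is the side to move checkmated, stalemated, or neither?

checkmate

Black to move; black king on h8.
In check: yes, from the white knight on f7.
King squares — g7: attacked by Ne8; h7: attacked by Rg7; g8: attacked by Rg7.
Legal moves for Black: none.
In check with no legal moves → checkmate.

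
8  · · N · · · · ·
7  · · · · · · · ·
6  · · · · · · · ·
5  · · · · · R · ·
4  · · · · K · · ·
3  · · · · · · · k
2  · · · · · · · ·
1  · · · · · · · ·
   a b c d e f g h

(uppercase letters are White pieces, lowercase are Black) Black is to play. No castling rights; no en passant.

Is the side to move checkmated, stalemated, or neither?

neither

Black to move; black king on h3.
In check: no.
Legal moves for Black: Kh4, Kg4, Kg3, Kh2, Kg2.
Black has 5 legal moves and is not in check → neither.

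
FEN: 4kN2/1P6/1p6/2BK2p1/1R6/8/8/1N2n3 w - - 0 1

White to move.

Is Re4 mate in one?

no

After Re4: black king on e8; in check: yes, from the white rook on e4.
Black has 2 legal replies: Kd8, Kf7.
In check but a legal move exists → not checkmate.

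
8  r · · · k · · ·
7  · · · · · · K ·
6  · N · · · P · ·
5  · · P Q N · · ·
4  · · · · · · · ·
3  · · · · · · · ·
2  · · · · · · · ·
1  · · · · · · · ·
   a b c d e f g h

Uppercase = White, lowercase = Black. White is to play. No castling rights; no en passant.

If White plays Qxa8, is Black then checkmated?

After Qxa8: black king on e8; in check: yes, from the white queen on a8.
King squares — d7: attacked by Ne5; e7: attacked by Pf6; f7: attacked by Ne5; d8: attacked by Qa8; f8: attacked by Kg7.
Black has no legal moves → checkmate.

yes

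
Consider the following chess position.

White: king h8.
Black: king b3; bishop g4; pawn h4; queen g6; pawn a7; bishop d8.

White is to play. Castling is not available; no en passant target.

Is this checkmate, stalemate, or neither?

stalemate

White to move; white king on h8.
In check: no.
King squares — g7: attacked by Qg6; h7: attacked by Qg6; g8: attacked by Qg6.
Legal moves for White: none.
Not in check and no legal moves → stalemate.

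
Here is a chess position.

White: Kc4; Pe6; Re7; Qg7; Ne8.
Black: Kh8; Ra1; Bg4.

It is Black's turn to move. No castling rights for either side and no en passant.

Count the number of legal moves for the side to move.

0

Black to move; king on h8.
In check: yes, from the white queen on g7.
Legal moves: none.
Count: 0.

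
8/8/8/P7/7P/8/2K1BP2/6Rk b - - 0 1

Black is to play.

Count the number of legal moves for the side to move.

Black to move; king on h1.
In check: yes, from the white rook on g1.
Legal moves: Kh2, Kxg1.
Count: 2.

2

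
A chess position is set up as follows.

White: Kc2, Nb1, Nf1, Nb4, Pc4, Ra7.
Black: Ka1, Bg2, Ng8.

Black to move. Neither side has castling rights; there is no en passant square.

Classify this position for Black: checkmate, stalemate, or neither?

Black to move; black king on a1.
In check: yes, from the white rook on a7.
King squares — b1: attacked by Kc2; a2: attacked by Nb4; b2: attacked by Kc2.
Legal moves for Black: none.
In check with no legal moves → checkmate.

checkmate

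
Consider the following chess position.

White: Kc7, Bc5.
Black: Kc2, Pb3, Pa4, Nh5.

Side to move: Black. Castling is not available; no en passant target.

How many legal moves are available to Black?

13

Black to move; king on c2.
In check: no.
Legal moves: Ng7, Nf6, Nf4, Ng3, Kd3, Kc3, Kd2, Kb2, Kd1, Kc1, Kb1, a3, b2.
Count: 13.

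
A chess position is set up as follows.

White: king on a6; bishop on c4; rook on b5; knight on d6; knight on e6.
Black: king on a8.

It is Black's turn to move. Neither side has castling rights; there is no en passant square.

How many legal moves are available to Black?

0

Black to move; king on a8.
In check: no.
Legal moves: none.
Count: 0.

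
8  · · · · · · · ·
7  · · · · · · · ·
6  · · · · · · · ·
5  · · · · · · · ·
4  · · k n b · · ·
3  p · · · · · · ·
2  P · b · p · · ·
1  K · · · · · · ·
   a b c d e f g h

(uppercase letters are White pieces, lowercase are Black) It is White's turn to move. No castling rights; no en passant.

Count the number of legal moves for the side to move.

White to move; king on a1.
In check: no.
Legal moves: none.
Count: 0.

0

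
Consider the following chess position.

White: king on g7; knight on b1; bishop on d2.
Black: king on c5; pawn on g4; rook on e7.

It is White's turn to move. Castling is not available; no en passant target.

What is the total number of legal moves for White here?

6

White to move; king on g7.
In check: yes, from the black rook on e7.
Legal moves: Kh8, Kg8, Kf8, Kh6, Kg6, Kf6.
Count: 6.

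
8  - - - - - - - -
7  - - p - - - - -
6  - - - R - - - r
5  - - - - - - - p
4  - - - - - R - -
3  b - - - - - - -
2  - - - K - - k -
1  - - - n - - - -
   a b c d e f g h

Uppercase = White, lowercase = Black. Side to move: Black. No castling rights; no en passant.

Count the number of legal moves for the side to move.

Black to move; king on g2.
In check: no.
Legal moves: Rh8, Rh7, Rg6, Rf6, Re6, Rxd6+, Bxd6, Bc5, Bb4+, Bb2, Bc1+, Kh3, Kg3, Kh2, Kh1, Kg1, Ne3, Nc3, Nf2, Nb2, cxd6, c6, h4, c5.
Count: 24.

24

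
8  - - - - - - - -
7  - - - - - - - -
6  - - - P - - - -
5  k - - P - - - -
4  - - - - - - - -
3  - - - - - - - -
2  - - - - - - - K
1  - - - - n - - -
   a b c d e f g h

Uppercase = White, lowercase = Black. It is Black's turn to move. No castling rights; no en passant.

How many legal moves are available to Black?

Black to move; king on a5.
In check: no.
Legal moves: Kb6, Ka6, Kb5, Kb4, Ka4, Nf3+, Nd3, Ng2, Nc2.
Count: 9.

9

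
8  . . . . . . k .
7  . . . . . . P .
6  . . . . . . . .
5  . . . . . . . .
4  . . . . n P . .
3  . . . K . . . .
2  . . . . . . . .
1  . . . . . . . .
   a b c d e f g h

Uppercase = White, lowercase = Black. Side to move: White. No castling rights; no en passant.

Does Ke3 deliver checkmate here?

no

After Ke3: black king on g8; in check: no.
Black is not in check, so this cannot be checkmate.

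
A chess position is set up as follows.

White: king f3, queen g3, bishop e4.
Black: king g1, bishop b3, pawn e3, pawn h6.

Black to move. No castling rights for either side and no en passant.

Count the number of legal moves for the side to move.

Black to move; king on g1.
In check: yes, from the white queen on g3.
Legal moves: Kh1, Kf1.
Count: 2.

2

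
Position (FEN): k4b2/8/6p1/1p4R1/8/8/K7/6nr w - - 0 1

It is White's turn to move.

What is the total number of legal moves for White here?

White to move; king on a2.
In check: no.
Legal moves: Rxg6, Rh5, Rf5, Re5, Rd5, Rc5, Rxb5, Rg4, Rg3, Rg2, Rxg1, Kb3, Kb2, Kb1, Ka1.
Count: 15.

15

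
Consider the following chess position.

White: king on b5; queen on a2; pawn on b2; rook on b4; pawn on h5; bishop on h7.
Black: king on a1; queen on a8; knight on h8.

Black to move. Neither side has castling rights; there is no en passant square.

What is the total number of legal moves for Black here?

Black to move; king on a1.
In check: yes, from the white queen on a2.
Legal moves: Kxa2, Qxa2.
Count: 2.

2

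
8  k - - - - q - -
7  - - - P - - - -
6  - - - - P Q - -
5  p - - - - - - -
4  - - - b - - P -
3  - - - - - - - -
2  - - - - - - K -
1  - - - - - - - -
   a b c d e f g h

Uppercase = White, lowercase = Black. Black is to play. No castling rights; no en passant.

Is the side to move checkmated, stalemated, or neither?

neither

Black to move; black king on a8.
In check: no.
Legal moves for Black include: Qh8, Qg8, Qe8, Qd8, Qc8, Qb8, Qg7, Qf7, Qe7, Qh6, Qxf6, Qd6, Qc5, Qb4, Qa3, Kb8, Kb7, Ka7, ... (list truncated; more exist).
Black has legal moves and is not in check → neither.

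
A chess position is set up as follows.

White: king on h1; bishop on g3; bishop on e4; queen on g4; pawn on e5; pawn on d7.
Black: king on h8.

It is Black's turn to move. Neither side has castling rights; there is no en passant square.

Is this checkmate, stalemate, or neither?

Black to move; black king on h8.
In check: no.
King squares — g7: attacked by Qg4; h7: attacked by Be4; g8: attacked by Qg4.
Legal moves for Black: none.
Not in check and no legal moves → stalemate.

stalemate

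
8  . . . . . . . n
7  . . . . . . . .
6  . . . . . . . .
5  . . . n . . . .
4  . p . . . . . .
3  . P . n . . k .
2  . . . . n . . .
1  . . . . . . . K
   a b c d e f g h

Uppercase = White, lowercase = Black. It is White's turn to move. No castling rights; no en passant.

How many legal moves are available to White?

0

White to move; king on h1.
In check: no.
Legal moves: none.
Count: 0.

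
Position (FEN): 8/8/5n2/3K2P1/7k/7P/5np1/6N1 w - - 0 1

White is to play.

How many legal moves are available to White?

8

White to move; king on d5.
In check: yes, from the black knight on f6.
Legal moves: Ke6, Kd6, Kc6, Ke5, Kc5, Kd4, Kc4, gxf6.
Count: 8.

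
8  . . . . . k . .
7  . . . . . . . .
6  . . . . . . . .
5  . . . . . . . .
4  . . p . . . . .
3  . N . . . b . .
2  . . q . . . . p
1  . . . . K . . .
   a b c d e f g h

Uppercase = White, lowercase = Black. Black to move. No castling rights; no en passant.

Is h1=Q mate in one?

After h1=Q: white king on e1; in check: yes, from the black queen on h1.
King squares — d1: attacked by Qh1; f1: attacked by Qh1; d2: attacked by Qc2; e2: attacked by Qc2; f2: attacked by Qc2.
White has no legal moves → checkmate.

yes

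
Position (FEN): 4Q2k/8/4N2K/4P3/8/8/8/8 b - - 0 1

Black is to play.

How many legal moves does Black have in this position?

Black to move; king on h8.
In check: yes, from the white queen on e8.
Legal moves: none.
Count: 0.

0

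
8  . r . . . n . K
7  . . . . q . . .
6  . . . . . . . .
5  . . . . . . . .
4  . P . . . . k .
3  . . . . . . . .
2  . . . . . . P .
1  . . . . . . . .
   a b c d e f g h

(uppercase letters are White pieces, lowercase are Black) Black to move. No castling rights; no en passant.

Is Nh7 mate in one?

After Nh7: white king on h8; in check: yes, from the black rook on b8.
King squares — g7: attacked by Qe7; h7: attacked by Qe7; g8: attacked by Rb8.
White has no legal moves → checkmate.

yes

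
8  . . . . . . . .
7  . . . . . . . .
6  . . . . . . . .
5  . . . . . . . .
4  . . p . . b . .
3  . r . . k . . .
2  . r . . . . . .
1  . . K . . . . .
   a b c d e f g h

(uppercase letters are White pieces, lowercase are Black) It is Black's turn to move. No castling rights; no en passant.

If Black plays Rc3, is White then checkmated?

After Rc3: white king on c1; in check: yes, from the black rook on c3.
White has 2 legal replies: Kxb2, Kd1.
In check but a legal move exists → not checkmate.

no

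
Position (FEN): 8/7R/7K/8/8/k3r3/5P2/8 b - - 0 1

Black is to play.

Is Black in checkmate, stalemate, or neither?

neither

Black to move; black king on a3.
In check: no.
Legal moves for Black: Re8, Re7, Re6+, Re5, Re4, Rh3+, Rg3, Rf3, Rd3, Rc3, Rb3, Re2, Re1, Kb4, Ka4, Kb3, Kb2, Ka2.
Black has 18 legal moves and is not in check → neither.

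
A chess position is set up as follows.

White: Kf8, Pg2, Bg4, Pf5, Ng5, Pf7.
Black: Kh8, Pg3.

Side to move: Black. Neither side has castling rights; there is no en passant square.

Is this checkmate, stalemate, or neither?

Black to move; black king on h8.
In check: no.
King squares — g7: attacked by Kf8; h7: attacked by Ng5; g8: attacked by Pf7.
Legal moves for Black: none.
Not in check and no legal moves → stalemate.

stalemate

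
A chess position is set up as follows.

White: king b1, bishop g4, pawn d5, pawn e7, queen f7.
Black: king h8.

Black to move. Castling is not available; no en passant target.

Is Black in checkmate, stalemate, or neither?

stalemate

Black to move; black king on h8.
In check: no.
King squares — g7: attacked by Qf7; h7: attacked by Qf7; g8: attacked by Qf7.
Legal moves for Black: none.
Not in check and no legal moves → stalemate.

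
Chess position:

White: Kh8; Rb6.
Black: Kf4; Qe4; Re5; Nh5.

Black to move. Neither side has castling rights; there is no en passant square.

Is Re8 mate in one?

yes

After Re8: white king on h8; in check: yes, from the black rook on e8.
King squares — g7: attacked by Nh5; h7: attacked by Qe4; g8: attacked by Re8.
White has no legal moves → checkmate.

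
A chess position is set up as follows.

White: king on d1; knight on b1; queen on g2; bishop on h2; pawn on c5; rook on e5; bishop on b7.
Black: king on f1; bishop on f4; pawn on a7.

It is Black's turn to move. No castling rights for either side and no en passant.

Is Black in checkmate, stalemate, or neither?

Black to move; black king on f1.
In check: yes, from the white queen on g2.
King squares — e1: attacked by Kd1; g1: attacked by Qg2; e2: attacked by Kd1; f2: attacked by Qg2; g2: attacked by Bb7.
Legal moves for Black: none.
In check with no legal moves → checkmate.

checkmate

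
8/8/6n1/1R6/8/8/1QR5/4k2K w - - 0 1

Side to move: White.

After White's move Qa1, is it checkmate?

yes

After Qa1: black king on e1; in check: yes, from the white queen on a1.
King squares — d1: attacked by Qa1; f1: attacked by Qa1; d2: attacked by Rc2; e2: attacked by Rc2; f2: attacked by Rc2.
Black has no legal moves → checkmate.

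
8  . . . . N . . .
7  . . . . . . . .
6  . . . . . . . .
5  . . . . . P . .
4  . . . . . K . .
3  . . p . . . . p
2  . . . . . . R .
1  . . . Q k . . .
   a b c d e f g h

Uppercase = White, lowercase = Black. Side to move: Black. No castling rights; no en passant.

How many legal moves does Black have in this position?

Black to move; king on e1.
In check: yes, from the white queen on d1.
Legal moves: Kxd1.
Count: 1.

1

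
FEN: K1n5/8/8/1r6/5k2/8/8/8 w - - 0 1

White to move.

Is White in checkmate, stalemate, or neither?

stalemate

White to move; white king on a8.
In check: no.
King squares — a7: attacked by Nc8; b7: attacked by Rb5; b8: attacked by Rb5.
Legal moves for White: none.
Not in check and no legal moves → stalemate.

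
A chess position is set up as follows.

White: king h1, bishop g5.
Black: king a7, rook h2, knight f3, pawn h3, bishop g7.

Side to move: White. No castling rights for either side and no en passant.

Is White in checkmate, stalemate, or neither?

checkmate

White to move; white king on h1.
In check: yes, from the black rook on h2.
King squares — g1: attacked by Nf3; g2: attacked by Rh2; h2: attacked by Nf3.
Legal moves for White: none.
In check with no legal moves → checkmate.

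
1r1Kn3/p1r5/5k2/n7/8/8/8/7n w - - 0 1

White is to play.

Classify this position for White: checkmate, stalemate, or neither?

White to move; white king on d8.
In check: yes, from the black rook on b8.
King squares — c7: attacked by Ne8; d7: attacked by Rc7; e7: attacked by Kf6; c8: attacked by Rc7; e8: attacked by Rb8.
Legal moves for White: none.
In check with no legal moves → checkmate.

checkmate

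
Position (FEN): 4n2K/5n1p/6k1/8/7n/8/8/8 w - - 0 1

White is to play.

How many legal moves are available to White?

White to move; king on h8.
In check: yes, from the black knight on f7.
Legal moves: Kg8.
Count: 1.

1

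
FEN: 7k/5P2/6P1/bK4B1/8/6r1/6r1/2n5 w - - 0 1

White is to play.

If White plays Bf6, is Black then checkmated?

After Bf6: black king on h8; in check: yes, from the white bishop on f6.
King squares — g7: attacked by Bf6; h7: attacked by Pg6; g8: attacked by Pf7.
Black has no legal moves → checkmate.

yes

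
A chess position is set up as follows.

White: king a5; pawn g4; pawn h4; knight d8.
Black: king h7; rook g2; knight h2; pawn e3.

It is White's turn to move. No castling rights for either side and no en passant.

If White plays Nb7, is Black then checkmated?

After Nb7: black king on h7; in check: no.
Black is not in check, so this cannot be checkmate.

no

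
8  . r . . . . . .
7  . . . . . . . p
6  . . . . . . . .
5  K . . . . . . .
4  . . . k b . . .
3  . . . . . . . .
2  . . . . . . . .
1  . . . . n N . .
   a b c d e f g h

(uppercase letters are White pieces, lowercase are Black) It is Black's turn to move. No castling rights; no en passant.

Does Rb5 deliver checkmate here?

no

After Rb5: white king on a5; in check: yes, from the black rook on b5.
White has 3 legal replies: Ka6, Kxb5, Ka4.
In check but a legal move exists → not checkmate.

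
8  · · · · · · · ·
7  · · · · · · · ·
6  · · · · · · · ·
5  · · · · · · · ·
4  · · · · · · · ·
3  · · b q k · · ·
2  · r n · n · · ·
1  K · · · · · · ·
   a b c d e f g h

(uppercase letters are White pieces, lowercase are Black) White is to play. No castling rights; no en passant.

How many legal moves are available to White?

0

White to move; king on a1.
In check: yes, from the black knight on c2.
Legal moves: none.
Count: 0.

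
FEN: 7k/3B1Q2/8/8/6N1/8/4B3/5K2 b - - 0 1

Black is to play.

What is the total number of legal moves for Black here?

0

Black to move; king on h8.
In check: no.
Legal moves: none.
Count: 0.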